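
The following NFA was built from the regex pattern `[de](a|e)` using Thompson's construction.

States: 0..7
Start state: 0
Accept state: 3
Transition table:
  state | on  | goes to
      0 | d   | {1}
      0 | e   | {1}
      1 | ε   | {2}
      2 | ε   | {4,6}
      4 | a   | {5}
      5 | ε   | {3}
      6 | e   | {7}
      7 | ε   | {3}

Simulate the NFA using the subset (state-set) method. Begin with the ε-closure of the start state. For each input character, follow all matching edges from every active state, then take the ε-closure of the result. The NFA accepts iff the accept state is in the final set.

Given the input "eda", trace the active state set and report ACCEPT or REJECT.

Answer: REJECT

Derivation:
start: ε-closure({0}) = {0}
'e' @ 1: {1,2,4,6}
'd' @ 2: {}  — state set empty
rest 'a' ignored (set empty)
end set {} — state 3 not in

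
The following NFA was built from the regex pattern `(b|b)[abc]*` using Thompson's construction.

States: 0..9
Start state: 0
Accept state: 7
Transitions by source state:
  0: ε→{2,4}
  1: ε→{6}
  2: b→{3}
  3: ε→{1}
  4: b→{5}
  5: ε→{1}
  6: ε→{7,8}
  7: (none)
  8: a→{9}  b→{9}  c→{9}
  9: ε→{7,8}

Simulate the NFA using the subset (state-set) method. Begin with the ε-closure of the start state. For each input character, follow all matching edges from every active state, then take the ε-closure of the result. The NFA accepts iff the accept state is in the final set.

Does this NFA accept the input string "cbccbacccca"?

Answer: REJECT

Trace:
start: ε-closure({0}) = {0,2,4}
'c' @ 1: {}  — state set empty
rest 'bccbacccca' ignored (set empty)
final: {}; accept 7 not in set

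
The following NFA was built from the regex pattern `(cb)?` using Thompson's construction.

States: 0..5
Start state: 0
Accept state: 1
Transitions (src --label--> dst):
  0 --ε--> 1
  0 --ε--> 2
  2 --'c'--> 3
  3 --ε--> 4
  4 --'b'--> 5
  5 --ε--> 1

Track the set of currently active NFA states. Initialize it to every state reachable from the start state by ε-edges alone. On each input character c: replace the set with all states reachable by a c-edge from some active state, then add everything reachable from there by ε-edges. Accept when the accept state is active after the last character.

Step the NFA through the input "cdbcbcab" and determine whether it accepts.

Answer: REJECT

Trace:
start: ε-closure({0}) = {0,1,2}
'c' @ 1: {3,4}
'd' @ 2: {}  — state set empty
rest 'bcbcab' ignored (set empty)
after full input: {}  (accept=1 not in)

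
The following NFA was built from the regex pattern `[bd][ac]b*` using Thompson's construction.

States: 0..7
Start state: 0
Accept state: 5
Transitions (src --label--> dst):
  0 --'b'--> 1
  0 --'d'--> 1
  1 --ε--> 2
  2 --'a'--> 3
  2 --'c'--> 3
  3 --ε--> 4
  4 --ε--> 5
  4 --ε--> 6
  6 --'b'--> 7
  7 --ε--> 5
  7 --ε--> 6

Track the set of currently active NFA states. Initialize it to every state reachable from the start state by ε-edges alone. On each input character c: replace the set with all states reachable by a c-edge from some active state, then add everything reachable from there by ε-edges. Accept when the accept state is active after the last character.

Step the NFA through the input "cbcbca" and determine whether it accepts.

S₀ = ε-closure({0}) = {0}
'c' @ 1: {}  — state set empty
rest 'bcbca' ignored (set empty)
after full input: {}  (accept=5 not in)

Answer: REJECT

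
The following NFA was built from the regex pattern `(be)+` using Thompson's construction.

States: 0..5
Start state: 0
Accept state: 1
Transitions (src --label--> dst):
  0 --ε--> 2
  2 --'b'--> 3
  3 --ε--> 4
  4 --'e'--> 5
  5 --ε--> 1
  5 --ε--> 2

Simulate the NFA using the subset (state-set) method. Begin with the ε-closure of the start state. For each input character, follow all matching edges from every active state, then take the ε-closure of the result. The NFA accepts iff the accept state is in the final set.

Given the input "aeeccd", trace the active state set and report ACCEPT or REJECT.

S₀ = ε-closure({0}) = {0,2}
'a' @ 1: {}  — no active states
rest 'eeccd' ignored (set empty)
after full input: {}  (accept=1 not in)

Answer: REJECT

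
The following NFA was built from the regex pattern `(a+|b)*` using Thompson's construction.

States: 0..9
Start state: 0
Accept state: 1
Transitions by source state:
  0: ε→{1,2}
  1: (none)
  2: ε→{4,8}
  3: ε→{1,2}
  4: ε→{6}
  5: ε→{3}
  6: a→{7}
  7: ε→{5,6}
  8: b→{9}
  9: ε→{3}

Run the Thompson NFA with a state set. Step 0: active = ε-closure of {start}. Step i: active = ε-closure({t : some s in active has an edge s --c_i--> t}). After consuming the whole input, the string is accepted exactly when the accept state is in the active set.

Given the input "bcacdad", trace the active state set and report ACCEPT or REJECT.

Answer: REJECT

Trace:
initial (ε-close {0}): {0,1,2,4,6,8}
'b' @ 1: {1,2,3,4,6,8,9}  (accept∈set)
'c' @ 2: {}  — state set empty
rest 'acdad' ignored (set empty)
final: {}; accept 1 not in set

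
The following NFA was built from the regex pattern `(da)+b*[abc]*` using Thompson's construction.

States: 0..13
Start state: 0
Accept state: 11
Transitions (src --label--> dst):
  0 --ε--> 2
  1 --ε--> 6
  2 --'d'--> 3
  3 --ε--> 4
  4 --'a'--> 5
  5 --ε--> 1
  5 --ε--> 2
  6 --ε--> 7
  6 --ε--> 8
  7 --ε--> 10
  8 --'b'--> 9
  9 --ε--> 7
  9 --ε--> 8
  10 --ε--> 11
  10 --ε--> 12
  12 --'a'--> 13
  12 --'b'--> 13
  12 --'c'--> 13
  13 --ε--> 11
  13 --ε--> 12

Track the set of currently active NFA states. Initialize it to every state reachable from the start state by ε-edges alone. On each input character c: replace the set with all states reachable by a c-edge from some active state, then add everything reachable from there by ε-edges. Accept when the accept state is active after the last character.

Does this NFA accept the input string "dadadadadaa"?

start: ε-closure({0}) = {0,2}
'd' @ 1: {3,4}
'a' @ 2: {1,2,5,6,7,8,10,11,12}  [accepting]
'd' @ 3: {3,4}
'a' @ 4: {1,2,5,6,7,8,10,11,12}  [accepting]
'd' @ 5: {3,4}
'a' @ 6: {1,2,5,6,7,8,10,11,12}  [accepting]
'd' @ 7: {3,4}
'a' @ 8: {1,2,5,6,7,8,10,11,12}  [accepting]
'd' @ 9: {3,4}
'a' @ 10: {1,2,5,6,7,8,10,11,12}  [accepting]
'a' @ 11: {11,12,13}  [accepting]
final: {11,12,13}; accept 11 in set

Answer: ACCEPT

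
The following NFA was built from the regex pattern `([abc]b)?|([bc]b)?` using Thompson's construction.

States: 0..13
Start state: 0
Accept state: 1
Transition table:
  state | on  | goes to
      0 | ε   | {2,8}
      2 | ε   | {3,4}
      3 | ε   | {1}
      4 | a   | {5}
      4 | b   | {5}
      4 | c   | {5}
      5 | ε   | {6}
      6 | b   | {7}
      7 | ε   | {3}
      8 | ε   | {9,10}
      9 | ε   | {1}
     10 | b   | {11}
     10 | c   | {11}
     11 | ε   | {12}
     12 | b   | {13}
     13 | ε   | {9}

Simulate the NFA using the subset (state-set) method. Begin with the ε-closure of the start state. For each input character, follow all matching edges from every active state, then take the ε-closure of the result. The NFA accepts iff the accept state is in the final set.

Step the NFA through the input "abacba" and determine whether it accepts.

Answer: REJECT

Derivation:
S₀ = ε-closure({0}) = {0,1,2,3,4,8,9,10}
'a' @ 1: {5,6}
'b' @ 2: {1,3,7}  (accept∈set)
'a' @ 3: {}  — no active states
rest 'cba' ignored (set empty)
end set {} — state 1 not in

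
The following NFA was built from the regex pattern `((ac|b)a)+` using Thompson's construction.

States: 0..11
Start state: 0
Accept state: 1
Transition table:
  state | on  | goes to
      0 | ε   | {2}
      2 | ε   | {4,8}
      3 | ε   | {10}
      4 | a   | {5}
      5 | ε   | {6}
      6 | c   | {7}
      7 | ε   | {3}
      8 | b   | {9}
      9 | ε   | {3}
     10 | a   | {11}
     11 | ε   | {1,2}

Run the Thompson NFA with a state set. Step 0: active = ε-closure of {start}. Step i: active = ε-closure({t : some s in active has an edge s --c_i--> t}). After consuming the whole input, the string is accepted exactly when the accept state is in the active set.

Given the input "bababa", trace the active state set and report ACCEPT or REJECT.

initial (ε-close {0}): {0,2,4,8}
'b' @ 1: {3,9,10}
'a' @ 2: {1,2,4,8,11}  (accept∈set)
'b' @ 3: {3,9,10}
'a' @ 4: {1,2,4,8,11}  (accept∈set)
'b' @ 5: {3,9,10}
'a' @ 6: {1,2,4,8,11}  (accept∈set)
final: {1,2,4,8,11}; accept 1 in set

Answer: ACCEPT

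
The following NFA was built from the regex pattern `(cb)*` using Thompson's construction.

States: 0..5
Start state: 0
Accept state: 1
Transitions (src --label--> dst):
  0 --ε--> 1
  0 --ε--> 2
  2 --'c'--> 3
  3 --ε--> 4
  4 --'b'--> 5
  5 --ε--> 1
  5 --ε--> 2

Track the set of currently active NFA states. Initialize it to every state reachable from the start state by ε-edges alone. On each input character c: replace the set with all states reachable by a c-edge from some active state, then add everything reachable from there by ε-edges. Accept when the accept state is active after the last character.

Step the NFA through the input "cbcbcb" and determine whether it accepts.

start: ε-closure({0}) = {0,1,2}
'c' @ 1: {3,4}
'b' @ 2: {1,2,5}  ✓accept
'c' @ 3: {3,4}
'b' @ 4: {1,2,5}  ✓accept
'c' @ 5: {3,4}
'b' @ 6: {1,2,5}  ✓accept
final: {1,2,5}; accept 1 in set

Answer: ACCEPT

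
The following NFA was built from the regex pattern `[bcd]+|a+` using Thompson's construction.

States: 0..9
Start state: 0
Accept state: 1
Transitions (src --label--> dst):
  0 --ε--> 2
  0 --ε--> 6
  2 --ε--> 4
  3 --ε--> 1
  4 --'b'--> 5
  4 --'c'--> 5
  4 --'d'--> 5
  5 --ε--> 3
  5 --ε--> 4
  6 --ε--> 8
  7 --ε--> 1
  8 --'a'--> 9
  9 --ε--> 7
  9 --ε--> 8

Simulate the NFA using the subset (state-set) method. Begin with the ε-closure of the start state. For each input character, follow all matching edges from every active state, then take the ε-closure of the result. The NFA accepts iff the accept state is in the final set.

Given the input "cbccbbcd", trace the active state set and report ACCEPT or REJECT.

Answer: ACCEPT

Trace:
start: ε-closure({0}) = {0,2,4,6,8}
'c' @ 1: {1,3,4,5}  [accepting]
'b' @ 2: {1,3,4,5}  [accepting]
'c' @ 3: {1,3,4,5}  [accepting]
'c' @ 4: {1,3,4,5}  [accepting]
'b' @ 5: {1,3,4,5}  [accepting]
'b' @ 6: {1,3,4,5}  [accepting]
'c' @ 7: {1,3,4,5}  [accepting]
'd' @ 8: {1,3,4,5}  [accepting]
end set {1,3,4,5} — state 1 in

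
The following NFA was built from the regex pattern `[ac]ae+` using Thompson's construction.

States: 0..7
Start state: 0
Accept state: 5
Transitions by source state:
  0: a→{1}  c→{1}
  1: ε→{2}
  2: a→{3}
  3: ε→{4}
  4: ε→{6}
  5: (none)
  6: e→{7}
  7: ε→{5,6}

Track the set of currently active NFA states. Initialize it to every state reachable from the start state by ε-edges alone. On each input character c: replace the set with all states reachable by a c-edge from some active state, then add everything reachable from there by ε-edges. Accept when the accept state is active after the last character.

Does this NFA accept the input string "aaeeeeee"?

start: ε-closure({0}) = {0}
'a' @ 1: {1,2}
'a' @ 2: {3,4,6}
'e' @ 3: {5,6,7}  ✓accept
'e' @ 4: {5,6,7}  ✓accept
'e' @ 5: {5,6,7}  ✓accept
'e' @ 6: {5,6,7}  ✓accept
'e' @ 7: {5,6,7}  ✓accept
'e' @ 8: {5,6,7}  ✓accept
final: {5,6,7}; accept 5 in set

Answer: ACCEPT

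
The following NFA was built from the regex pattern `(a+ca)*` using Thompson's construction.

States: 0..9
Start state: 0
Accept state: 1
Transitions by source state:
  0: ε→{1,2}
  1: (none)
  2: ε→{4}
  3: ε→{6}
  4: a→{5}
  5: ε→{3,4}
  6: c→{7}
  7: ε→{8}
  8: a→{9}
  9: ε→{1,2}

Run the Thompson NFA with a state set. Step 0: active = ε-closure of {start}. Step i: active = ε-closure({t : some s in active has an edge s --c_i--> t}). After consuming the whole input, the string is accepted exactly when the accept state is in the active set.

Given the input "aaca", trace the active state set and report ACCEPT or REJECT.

initial (ε-close {0}): {0,1,2,4}
'a' @ 1: {3,4,5,6}
'a' @ 2: {3,4,5,6}
'c' @ 3: {7,8}
'a' @ 4: {1,2,4,9}  (accept∈set)
final: {1,2,4,9}; accept 1 in set

Answer: ACCEPT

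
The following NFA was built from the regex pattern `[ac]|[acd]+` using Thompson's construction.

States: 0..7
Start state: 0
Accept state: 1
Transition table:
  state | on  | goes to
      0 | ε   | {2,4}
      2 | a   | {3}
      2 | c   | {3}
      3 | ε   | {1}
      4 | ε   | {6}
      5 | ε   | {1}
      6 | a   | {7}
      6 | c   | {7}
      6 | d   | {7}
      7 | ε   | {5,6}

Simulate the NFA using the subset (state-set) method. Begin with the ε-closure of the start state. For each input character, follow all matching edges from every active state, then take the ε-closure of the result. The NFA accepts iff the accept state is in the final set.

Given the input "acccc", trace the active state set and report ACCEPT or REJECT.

S₀ = ε-closure({0}) = {0,2,4,6}
'a' @ 1: {1,3,5,6,7}  [accepting]
'c' @ 2: {1,5,6,7}  [accepting]
'c' @ 3: {1,5,6,7}  [accepting]
'c' @ 4: {1,5,6,7}  [accepting]
'c' @ 5: {1,5,6,7}  [accepting]
after full input: {1,5,6,7}  (accept=1 in)

Answer: ACCEPT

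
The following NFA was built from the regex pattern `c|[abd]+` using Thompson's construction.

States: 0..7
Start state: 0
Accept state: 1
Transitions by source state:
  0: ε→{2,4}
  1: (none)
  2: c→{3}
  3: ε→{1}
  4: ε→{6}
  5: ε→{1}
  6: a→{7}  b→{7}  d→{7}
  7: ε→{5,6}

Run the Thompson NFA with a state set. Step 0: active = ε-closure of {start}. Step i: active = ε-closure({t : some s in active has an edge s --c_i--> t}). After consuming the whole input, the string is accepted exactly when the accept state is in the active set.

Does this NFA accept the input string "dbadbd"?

Answer: ACCEPT

Trace:
start: ε-closure({0}) = {0,2,4,6}
'd' @ 1: {1,5,6,7}  [accepting]
'b' @ 2: {1,5,6,7}  [accepting]
'a' @ 3: {1,5,6,7}  [accepting]
'd' @ 4: {1,5,6,7}  [accepting]
'b' @ 5: {1,5,6,7}  [accepting]
'd' @ 6: {1,5,6,7}  [accepting]
end set {1,5,6,7} — state 1 in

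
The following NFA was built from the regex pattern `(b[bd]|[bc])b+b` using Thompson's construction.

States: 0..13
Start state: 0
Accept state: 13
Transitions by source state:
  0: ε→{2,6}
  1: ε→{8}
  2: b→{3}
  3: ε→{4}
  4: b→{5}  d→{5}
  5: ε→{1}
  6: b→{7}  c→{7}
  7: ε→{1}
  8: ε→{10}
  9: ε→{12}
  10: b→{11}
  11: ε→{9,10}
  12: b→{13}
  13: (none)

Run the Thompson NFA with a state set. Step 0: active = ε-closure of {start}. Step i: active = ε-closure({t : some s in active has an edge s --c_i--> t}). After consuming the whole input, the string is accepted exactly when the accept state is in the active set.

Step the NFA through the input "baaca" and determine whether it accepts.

initial (ε-close {0}): {0,2,6}
'b' @ 1: {1,3,4,7,8,10}
'a' @ 2: {}  — state set empty
rest 'aca' ignored (set empty)
end set {} — state 13 not in

Answer: REJECT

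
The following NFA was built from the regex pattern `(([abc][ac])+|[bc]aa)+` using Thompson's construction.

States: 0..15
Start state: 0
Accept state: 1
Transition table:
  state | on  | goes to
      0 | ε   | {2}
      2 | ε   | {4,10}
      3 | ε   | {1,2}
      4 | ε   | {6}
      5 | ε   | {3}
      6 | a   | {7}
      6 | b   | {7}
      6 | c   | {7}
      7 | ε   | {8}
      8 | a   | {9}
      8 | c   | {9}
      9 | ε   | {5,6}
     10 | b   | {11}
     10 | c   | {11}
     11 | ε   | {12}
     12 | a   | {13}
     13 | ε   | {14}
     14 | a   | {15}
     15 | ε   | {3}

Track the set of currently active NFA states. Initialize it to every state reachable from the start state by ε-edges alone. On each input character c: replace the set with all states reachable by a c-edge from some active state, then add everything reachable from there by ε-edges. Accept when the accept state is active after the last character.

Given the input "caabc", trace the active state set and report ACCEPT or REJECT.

initial (ε-close {0}): {0,2,4,6,10}
'c' @ 1: {7,8,11,12}
'a' @ 2: {1,2,3,4,5,6,9,10,13,14}  (accept∈set)
'a' @ 3: {1,2,3,4,6,7,8,10,15}  (accept∈set)
'b' @ 4: {7,8,11,12}
'c' @ 5: {1,2,3,4,5,6,9,10}  (accept∈set)
end set {1,2,3,4,5,6,9,10} — state 1 in

Answer: ACCEPT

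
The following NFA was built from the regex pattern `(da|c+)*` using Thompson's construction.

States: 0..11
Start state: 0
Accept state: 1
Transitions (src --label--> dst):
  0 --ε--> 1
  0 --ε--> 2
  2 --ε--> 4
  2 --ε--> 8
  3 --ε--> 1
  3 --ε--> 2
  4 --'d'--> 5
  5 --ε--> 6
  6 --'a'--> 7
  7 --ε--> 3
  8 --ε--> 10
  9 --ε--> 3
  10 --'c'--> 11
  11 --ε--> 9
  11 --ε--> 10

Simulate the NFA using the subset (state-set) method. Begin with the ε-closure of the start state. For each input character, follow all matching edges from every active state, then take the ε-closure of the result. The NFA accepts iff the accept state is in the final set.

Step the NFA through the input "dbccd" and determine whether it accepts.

S₀ = ε-closure({0}) = {0,1,2,4,8,10}
'd' @ 1: {5,6}
'b' @ 2: {}  — no active states
rest 'ccd' ignored (set empty)
final: {}; accept 1 not in set

Answer: REJECT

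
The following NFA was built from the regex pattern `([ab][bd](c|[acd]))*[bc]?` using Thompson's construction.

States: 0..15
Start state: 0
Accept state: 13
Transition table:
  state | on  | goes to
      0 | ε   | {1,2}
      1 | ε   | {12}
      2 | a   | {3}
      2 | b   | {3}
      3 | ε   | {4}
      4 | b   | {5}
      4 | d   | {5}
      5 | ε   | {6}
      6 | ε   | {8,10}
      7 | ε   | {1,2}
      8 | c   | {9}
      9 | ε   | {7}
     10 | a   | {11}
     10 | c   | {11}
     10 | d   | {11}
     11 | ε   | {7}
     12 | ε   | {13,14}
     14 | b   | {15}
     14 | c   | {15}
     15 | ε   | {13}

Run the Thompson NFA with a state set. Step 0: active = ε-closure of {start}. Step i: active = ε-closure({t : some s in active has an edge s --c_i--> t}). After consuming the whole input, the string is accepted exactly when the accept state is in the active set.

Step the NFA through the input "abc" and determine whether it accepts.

start: ε-closure({0}) = {0,1,2,12,13,14}
'a' @ 1: {3,4}
'b' @ 2: {5,6,8,10}
'c' @ 3: {1,2,7,9,11,12,13,14}  (accept∈set)
end set {1,2,7,9,11,12,13,14} — state 13 in

Answer: ACCEPT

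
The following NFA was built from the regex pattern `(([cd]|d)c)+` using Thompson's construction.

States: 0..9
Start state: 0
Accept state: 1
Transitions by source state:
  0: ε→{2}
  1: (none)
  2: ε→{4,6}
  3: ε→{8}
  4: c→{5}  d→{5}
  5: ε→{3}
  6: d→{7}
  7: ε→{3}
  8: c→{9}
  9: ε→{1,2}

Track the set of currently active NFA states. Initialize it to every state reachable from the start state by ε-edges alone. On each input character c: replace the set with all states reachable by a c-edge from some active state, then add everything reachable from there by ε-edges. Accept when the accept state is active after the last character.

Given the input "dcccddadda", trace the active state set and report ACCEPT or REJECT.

Answer: REJECT

Steps:
S₀ = ε-closure({0}) = {0,2,4,6}
'd' @ 1: {3,5,7,8}
'c' @ 2: {1,2,4,6,9}  (accept∈set)
'c' @ 3: {3,5,8}
'c' @ 4: {1,2,4,6,9}  (accept∈set)
'd' @ 5: {3,5,7,8}
'd' @ 6: {}  — dead — no transitions
rest 'adda' ignored (set empty)
end set {} — state 1 not in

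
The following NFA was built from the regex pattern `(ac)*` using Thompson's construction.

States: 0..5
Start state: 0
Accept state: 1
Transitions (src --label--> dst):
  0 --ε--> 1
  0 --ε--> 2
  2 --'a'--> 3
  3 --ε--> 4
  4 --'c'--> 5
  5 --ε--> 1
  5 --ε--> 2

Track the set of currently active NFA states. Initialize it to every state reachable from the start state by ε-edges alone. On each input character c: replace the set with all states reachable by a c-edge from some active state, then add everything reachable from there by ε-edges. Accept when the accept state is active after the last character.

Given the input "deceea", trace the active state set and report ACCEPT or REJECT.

S₀ = ε-closure({0}) = {0,1,2}
'd' @ 1: {}  — no active states
rest 'eceea' ignored (set empty)
after full input: {}  (accept=1 not in)

Answer: REJECT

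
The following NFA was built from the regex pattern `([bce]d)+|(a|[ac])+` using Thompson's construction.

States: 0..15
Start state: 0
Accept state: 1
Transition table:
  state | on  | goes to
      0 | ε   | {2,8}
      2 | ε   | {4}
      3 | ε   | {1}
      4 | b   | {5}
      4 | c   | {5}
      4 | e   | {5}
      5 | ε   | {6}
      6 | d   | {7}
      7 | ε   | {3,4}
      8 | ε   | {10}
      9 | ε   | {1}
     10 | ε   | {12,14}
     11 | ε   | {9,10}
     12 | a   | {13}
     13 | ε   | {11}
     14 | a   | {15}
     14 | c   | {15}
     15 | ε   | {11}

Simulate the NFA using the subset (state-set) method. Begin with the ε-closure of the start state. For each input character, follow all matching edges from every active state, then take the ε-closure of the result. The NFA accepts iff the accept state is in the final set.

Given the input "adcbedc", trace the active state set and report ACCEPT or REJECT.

initial (ε-close {0}): {0,2,4,8,10,12,14}
'a' @ 1: {1,9,10,11,12,13,14,15}  ✓accept
'd' @ 2: {}  — dead — no transitions
rest 'cbedc' ignored (set empty)
end set {} — state 1 not in

Answer: REJECT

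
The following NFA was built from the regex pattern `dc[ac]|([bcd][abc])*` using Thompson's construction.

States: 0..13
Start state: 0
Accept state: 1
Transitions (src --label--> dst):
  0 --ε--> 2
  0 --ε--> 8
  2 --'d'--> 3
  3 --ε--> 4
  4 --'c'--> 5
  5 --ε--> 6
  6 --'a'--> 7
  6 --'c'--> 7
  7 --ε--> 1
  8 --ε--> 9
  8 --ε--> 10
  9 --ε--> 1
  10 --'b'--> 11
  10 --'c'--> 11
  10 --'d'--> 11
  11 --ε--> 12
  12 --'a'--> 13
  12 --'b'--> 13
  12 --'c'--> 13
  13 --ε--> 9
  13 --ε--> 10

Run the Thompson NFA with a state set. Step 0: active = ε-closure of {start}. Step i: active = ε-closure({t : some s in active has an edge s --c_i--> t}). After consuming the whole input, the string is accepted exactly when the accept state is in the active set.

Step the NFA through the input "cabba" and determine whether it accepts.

Answer: REJECT

Steps:
S₀ = ε-closure({0}) = {0,1,2,8,9,10}
'c' @ 1: {11,12}
'a' @ 2: {1,9,10,13}  [accepting]
'b' @ 3: {11,12}
'b' @ 4: {1,9,10,13}  [accepting]
'a' @ 5: {}  — dead — no transitions
end set {} — state 1 not in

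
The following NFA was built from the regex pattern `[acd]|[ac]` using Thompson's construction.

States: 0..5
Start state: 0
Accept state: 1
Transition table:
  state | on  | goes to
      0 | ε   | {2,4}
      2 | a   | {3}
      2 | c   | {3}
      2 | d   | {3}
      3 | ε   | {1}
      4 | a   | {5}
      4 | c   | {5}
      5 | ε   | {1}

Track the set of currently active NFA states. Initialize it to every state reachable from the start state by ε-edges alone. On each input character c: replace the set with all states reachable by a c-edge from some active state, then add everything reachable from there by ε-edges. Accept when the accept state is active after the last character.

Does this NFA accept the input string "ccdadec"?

initial (ε-close {0}): {0,2,4}
'c' @ 1: {1,3,5}  (accept∈set)
'c' @ 2: {}  — dead — no transitions
rest 'dadec' ignored (set empty)
after full input: {}  (accept=1 not in)

Answer: REJECT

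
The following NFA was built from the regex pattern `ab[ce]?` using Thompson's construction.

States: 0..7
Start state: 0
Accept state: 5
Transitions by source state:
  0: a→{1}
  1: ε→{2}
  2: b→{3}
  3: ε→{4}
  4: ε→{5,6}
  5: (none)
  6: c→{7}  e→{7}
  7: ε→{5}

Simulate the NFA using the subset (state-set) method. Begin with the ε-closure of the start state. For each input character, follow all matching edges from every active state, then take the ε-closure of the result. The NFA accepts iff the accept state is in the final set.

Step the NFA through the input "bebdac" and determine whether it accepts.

Answer: REJECT

Steps:
S₀ = ε-closure({0}) = {0}
'b' @ 1: {}  — dead — no transitions
rest 'ebdac' ignored (set empty)
final: {}; accept 5 not in set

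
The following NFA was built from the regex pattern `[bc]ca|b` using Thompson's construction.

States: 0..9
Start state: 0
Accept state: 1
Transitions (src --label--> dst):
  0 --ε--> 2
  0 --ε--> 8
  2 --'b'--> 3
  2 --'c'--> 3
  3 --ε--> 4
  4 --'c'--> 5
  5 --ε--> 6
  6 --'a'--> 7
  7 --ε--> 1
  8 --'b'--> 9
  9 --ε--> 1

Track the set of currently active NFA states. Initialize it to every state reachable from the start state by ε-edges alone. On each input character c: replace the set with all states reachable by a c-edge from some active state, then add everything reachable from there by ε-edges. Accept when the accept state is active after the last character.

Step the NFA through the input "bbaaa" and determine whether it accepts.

Answer: REJECT

Derivation:
initial (ε-close {0}): {0,2,8}
'b' @ 1: {1,3,4,9}  ✓accept
'b' @ 2: {}  — dead — no transitions
rest 'aaa' ignored (set empty)
after full input: {}  (accept=1 not in)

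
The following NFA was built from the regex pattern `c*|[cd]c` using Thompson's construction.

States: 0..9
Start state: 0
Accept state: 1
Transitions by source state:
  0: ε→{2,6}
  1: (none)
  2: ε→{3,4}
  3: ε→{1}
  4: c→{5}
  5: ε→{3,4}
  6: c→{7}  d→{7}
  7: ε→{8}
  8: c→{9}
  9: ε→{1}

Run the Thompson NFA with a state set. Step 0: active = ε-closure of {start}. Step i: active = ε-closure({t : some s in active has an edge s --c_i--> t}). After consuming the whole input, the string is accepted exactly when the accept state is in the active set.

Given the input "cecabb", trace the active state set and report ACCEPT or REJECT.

initial (ε-close {0}): {0,1,2,3,4,6}
'c' @ 1: {1,3,4,5,7,8}  ✓accept
'e' @ 2: {}  — no active states
rest 'cabb' ignored (set empty)
final: {}; accept 1 not in set

Answer: REJECT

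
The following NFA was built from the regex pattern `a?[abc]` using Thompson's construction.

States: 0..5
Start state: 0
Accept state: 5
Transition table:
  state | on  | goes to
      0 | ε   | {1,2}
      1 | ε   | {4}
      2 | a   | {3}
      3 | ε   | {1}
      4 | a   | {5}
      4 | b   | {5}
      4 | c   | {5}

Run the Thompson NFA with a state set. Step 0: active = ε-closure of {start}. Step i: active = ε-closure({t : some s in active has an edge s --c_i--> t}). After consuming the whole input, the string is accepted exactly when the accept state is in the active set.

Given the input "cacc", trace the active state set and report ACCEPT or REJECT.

initial (ε-close {0}): {0,1,2,4}
'c' @ 1: {5}  ✓accept
'a' @ 2: {}  — dead — no transitions
rest 'cc' ignored (set empty)
after full input: {}  (accept=5 not in)

Answer: REJECT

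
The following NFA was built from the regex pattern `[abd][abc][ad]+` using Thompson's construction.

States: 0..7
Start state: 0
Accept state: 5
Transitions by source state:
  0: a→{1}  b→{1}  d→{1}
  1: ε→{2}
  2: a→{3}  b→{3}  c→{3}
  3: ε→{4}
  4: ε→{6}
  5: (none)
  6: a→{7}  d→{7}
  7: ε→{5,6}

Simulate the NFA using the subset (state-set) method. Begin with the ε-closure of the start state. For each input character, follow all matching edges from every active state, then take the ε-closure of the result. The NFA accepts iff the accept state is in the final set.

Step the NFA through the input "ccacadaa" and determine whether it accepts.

Answer: REJECT

Derivation:
initial (ε-close {0}): {0}
'c' @ 1: {}  — no active states
rest 'cacadaa' ignored (set empty)
final: {}; accept 5 not in set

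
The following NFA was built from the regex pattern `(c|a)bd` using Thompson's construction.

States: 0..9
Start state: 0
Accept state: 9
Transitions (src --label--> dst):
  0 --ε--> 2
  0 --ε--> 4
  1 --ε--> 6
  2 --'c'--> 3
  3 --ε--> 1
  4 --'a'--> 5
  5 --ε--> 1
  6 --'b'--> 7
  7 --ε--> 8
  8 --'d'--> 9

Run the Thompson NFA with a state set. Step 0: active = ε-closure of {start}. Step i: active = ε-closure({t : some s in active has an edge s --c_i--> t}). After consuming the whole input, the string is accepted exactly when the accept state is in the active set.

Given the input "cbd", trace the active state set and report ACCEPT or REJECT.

Answer: ACCEPT

Trace:
start: ε-closure({0}) = {0,2,4}
'c' @ 1: {1,3,6}
'b' @ 2: {7,8}
'd' @ 3: {9}  ✓accept
end set {9} — state 9 in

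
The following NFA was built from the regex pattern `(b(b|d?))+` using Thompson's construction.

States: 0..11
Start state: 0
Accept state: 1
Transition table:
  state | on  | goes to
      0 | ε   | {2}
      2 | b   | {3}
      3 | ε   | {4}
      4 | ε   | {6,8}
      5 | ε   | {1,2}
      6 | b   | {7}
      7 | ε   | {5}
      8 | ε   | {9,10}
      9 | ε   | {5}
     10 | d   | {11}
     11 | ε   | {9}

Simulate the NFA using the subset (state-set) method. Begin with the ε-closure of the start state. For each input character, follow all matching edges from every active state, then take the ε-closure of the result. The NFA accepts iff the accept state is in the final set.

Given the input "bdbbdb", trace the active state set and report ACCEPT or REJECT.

Answer: ACCEPT

Steps:
S₀ = ε-closure({0}) = {0,2}
'b' @ 1: {1,2,3,4,5,6,8,9,10}  ✓accept
'd' @ 2: {1,2,5,9,11}  ✓accept
'b' @ 3: {1,2,3,4,5,6,8,9,10}  ✓accept
'b' @ 4: {1,2,3,4,5,6,7,8,9,10}  ✓accept
'd' @ 5: {1,2,5,9,11}  ✓accept
'b' @ 6: {1,2,3,4,5,6,8,9,10}  ✓accept
end set {1,2,3,4,5,6,8,9,10} — state 1 in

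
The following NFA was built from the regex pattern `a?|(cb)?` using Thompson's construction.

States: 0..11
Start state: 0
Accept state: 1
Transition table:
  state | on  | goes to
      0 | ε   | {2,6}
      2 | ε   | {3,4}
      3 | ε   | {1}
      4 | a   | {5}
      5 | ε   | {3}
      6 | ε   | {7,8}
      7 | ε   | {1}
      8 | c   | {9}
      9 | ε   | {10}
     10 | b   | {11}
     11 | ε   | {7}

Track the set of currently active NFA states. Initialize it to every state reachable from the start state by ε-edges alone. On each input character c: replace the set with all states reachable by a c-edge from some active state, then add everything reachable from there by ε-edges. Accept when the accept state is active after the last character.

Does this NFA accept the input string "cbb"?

Answer: REJECT

Derivation:
initial (ε-close {0}): {0,1,2,3,4,6,7,8}
'c' @ 1: {9,10}
'b' @ 2: {1,7,11}  ✓accept
'b' @ 3: {}  — no active states
after full input: {}  (accept=1 not in)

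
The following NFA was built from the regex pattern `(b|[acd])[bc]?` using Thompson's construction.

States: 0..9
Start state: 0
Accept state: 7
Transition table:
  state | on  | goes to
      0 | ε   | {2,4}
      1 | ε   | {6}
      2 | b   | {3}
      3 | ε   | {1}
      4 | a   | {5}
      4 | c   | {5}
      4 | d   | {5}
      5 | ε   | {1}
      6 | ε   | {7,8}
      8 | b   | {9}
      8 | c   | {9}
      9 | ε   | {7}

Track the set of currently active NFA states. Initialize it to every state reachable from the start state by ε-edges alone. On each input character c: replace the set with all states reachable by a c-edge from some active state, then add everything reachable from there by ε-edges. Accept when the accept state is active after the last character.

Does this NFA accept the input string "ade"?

initial (ε-close {0}): {0,2,4}
'a' @ 1: {1,5,6,7,8}  ✓accept
'd' @ 2: {}  — state set empty
rest 'e' ignored (set empty)
after full input: {}  (accept=7 not in)

Answer: REJECT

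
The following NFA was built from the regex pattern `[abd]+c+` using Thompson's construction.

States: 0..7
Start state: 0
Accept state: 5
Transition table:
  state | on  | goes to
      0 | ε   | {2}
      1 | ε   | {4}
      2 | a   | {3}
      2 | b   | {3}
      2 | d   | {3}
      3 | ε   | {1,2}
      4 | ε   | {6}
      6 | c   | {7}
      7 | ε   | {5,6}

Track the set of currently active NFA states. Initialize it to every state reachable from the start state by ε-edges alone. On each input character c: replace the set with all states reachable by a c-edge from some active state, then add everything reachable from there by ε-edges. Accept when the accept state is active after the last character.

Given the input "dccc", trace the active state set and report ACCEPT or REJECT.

Answer: ACCEPT

Trace:
start: ε-closure({0}) = {0,2}
'd' @ 1: {1,2,3,4,6}
'c' @ 2: {5,6,7}  ✓accept
'c' @ 3: {5,6,7}  ✓accept
'c' @ 4: {5,6,7}  ✓accept
after full input: {5,6,7}  (accept=5 in)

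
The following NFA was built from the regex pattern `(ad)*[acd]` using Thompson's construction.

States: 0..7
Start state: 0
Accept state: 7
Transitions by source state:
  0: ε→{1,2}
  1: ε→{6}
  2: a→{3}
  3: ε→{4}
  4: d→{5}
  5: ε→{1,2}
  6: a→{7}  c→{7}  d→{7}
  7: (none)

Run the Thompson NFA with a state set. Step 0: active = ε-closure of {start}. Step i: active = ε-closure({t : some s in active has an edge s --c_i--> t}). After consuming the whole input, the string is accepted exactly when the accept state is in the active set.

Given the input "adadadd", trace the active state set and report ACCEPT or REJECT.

initial (ε-close {0}): {0,1,2,6}
'a' @ 1: {3,4,7}  ✓accept
'd' @ 2: {1,2,5,6}
'a' @ 3: {3,4,7}  ✓accept
'd' @ 4: {1,2,5,6}
'a' @ 5: {3,4,7}  ✓accept
'd' @ 6: {1,2,5,6}
'd' @ 7: {7}  ✓accept
end set {7} — state 7 in

Answer: ACCEPT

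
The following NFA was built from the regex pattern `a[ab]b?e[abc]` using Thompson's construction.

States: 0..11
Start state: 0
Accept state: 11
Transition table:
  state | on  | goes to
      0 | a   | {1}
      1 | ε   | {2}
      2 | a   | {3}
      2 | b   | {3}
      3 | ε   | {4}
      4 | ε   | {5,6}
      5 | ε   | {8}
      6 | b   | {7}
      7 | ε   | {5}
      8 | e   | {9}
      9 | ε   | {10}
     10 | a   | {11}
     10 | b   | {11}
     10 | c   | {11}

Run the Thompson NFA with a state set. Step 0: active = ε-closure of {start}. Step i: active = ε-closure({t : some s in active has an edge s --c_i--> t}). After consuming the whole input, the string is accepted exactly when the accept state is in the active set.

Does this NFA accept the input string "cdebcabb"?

S₀ = ε-closure({0}) = {0}
'c' @ 1: {}  — state set empty
rest 'debcabb' ignored (set empty)
end set {} — state 11 not in

Answer: REJECT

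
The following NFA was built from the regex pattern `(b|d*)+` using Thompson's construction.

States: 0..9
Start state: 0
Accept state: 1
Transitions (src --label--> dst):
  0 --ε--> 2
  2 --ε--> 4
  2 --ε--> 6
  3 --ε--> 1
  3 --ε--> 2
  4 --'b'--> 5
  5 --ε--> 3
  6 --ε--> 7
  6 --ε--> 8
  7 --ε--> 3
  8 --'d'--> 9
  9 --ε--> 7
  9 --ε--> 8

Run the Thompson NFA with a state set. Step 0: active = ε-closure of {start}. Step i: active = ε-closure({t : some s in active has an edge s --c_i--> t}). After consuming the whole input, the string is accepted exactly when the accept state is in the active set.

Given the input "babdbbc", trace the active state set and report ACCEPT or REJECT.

initial (ε-close {0}): {0,1,2,3,4,6,7,8}
'b' @ 1: {1,2,3,4,5,6,7,8}  [accepting]
'a' @ 2: {}  — no active states
rest 'bdbbc' ignored (set empty)
final: {}; accept 1 not in set

Answer: REJECT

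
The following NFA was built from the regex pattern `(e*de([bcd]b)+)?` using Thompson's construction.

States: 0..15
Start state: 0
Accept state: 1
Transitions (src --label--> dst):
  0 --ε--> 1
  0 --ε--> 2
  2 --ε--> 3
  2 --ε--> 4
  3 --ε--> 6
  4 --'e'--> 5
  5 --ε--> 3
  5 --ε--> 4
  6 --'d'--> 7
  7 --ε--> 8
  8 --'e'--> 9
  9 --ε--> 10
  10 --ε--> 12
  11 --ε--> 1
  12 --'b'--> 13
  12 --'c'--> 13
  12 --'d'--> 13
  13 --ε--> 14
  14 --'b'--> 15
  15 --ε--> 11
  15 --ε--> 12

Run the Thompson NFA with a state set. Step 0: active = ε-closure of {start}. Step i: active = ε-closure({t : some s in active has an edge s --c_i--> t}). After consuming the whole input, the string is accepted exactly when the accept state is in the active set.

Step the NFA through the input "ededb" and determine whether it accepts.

start: ε-closure({0}) = {0,1,2,3,4,6}
'e' @ 1: {3,4,5,6}
'd' @ 2: {7,8}
'e' @ 3: {9,10,12}
'd' @ 4: {13,14}
'b' @ 5: {1,11,12,15}  (accept∈set)
final: {1,11,12,15}; accept 1 in set

Answer: ACCEPT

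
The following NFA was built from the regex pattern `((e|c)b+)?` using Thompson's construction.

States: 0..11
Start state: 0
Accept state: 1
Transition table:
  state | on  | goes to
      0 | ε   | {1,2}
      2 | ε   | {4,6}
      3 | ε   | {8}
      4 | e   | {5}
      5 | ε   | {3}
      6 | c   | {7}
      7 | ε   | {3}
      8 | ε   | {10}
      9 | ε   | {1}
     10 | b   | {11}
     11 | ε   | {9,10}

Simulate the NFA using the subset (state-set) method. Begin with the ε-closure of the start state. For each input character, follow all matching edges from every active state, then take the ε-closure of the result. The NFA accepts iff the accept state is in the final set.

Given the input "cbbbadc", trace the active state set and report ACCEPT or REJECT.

S₀ = ε-closure({0}) = {0,1,2,4,6}
'c' @ 1: {3,7,8,10}
'b' @ 2: {1,9,10,11}  [accepting]
'b' @ 3: {1,9,10,11}  [accepting]
'b' @ 4: {1,9,10,11}  [accepting]
'a' @ 5: {}  — state set empty
rest 'dc' ignored (set empty)
final: {}; accept 1 not in set

Answer: REJECT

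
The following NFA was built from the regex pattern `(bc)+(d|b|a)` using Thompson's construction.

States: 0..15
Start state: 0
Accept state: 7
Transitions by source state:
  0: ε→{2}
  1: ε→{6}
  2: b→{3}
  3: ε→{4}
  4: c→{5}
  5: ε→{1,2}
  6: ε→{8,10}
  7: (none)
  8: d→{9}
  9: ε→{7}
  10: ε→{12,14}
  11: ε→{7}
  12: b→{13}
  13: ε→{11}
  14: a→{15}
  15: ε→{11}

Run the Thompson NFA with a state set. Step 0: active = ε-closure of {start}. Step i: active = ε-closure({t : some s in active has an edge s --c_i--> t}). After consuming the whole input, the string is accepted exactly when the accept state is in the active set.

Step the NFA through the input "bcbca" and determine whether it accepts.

start: ε-closure({0}) = {0,2}
'b' @ 1: {3,4}
'c' @ 2: {1,2,5,6,8,10,12,14}
'b' @ 3: {3,4,7,11,13}  (accept∈set)
'c' @ 4: {1,2,5,6,8,10,12,14}
'a' @ 5: {7,11,15}  (accept∈set)
end set {7,11,15} — state 7 in

Answer: ACCEPT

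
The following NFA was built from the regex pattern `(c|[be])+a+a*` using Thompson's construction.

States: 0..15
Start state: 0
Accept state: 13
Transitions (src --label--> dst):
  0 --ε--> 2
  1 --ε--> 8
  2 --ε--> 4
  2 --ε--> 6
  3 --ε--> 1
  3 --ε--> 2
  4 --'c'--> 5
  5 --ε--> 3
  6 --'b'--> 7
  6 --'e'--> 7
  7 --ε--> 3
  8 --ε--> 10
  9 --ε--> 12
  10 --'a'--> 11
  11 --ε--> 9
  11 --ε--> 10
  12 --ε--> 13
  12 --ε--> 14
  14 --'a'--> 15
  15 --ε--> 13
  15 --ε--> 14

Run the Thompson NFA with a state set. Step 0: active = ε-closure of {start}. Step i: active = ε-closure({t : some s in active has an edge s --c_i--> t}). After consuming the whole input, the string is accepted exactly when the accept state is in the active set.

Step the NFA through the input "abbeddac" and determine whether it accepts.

Answer: REJECT

Derivation:
initial (ε-close {0}): {0,2,4,6}
'a' @ 1: {}  — dead — no transitions
rest 'bbeddac' ignored (set empty)
final: {}; accept 13 not in set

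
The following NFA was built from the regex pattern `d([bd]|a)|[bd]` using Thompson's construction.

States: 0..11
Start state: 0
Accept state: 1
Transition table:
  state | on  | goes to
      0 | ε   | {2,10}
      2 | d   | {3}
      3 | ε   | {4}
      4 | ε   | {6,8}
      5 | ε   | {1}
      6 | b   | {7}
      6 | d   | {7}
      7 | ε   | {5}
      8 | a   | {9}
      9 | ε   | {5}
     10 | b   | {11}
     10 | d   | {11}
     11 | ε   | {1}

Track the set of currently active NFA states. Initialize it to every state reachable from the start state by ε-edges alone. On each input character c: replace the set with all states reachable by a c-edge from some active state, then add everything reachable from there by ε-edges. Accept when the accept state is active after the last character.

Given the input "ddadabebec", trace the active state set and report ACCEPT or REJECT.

start: ε-closure({0}) = {0,2,10}
'd' @ 1: {1,3,4,6,8,11}  ✓accept
'd' @ 2: {1,5,7}  ✓accept
'a' @ 3: {}  — state set empty
rest 'dabebec' ignored (set empty)
after full input: {}  (accept=1 not in)

Answer: REJECT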